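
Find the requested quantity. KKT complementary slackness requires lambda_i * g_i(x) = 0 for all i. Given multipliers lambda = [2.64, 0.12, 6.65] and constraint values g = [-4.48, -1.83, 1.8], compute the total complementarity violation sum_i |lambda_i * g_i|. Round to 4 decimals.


KKT complementary slackness check:
lambda_1 * g_1 = 2.64 * -4.48 = -11.8272
lambda_2 * g_2 = 0.12 * -1.83 = -0.2196
lambda_3 * g_3 = 6.65 * 1.8 = 11.97
Total violation = 11.8272 + 0.2196 + 11.97 = 24.0168


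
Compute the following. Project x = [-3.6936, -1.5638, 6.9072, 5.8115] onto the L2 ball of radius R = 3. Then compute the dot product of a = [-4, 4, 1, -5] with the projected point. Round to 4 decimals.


Step 1: Compute ||x|| (intermediates to 6 decimals).
||x|| = sqrt((-3.6936)^2 + (-1.5638)^2 + 6.9072^2 + 5.8115^2) = 9.877808
Step 2: Project.
Since ||x|| > R, scale = R/||x|| = 3/9.877808 = 0.303711, proj(x) = scale * x
proj(x) = [-1.121787, -0.474943, 2.097793, 1.765016]
Step 3: Dot product.
a^T * proj(x) = -4*(-1.121787) + 4*(-0.474943) + 1*2.097793 - 5*1.765016 = -4.1399


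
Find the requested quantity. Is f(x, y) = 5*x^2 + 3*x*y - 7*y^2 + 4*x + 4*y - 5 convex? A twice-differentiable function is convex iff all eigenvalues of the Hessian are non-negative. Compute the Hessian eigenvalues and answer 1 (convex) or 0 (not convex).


The Hessian of f(x,y) = 5*x^2 + 3*x*y - 7*y^2 + 4*x + 4*y - 5 is:
H = [[10, 3], [3, -14]]
Trace = 10 - 14 = -4
Determinant = 10*-14 - (3)^2 = -149
Discriminant = (-4)^2 - 4*-149 = 612.0
Eigenvalues: lambda_1 = -14.3693, lambda_2 = 10.3693
The function is not convex.

0


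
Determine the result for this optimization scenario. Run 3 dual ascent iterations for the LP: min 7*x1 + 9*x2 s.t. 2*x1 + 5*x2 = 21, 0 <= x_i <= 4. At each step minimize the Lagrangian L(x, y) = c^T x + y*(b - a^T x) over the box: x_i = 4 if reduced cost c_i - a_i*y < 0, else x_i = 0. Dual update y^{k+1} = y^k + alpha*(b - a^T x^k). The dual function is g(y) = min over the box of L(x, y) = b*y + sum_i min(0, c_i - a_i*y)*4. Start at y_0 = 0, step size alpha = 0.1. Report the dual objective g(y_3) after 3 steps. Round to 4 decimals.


Dual ascent for LP: min 7*x1 + 9*x2, 2*x1 + 5*x2 = 21, 0 <= x_i <= 4
Step 1: y^k = 0.0, reduced costs: (7.0, 9.0)
  x^k = (0.0, 0.0), subgradient = b - a^T x = 21.0
  y^{k+1} = 0.0 + 0.1*21.0 = 2.1
Step 2: y^k = 2.1, reduced costs: (2.8, -1.5)
  x^k = (0.0, 4.0), subgradient = b - a^T x = 1.0
  y^{k+1} = 2.1 + 0.1*1.0 = 2.2
Step 3: y^k = 2.2, reduced costs: (2.6, -2.0)
  x^k = (0.0, 4.0), subgradient = b - a^T x = 1.0
  y^{k+1} = 2.2 + 0.1*1.0 = 2.3
Dual objective at y_3 = 2.3: reduced costs (2.4, -2.5), box minimizer x = (0.0, 4.0)
g(y_3) = b*y + (c1 - a1*y)*x1 + (c2 - a2*y)*x2 = 21*2.3 + 2.4*0.0 + (-2.5)*4.0 = 48.3 + 0.0 - 10.0 = 38.3


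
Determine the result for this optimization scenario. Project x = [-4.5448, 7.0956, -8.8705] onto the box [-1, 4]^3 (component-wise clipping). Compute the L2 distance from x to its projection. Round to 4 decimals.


Project each component onto [-1, 4].
clip(-4.5448) = -1.0, clip(7.0956) = 4.0, clip(-8.8705) = -1.0
Projection = [-1.0, 4.0, -1.0]
Squared diffs: [12.5656, 9.5827, 61.9448]
Distance = sqrt(84.0931) = 9.1702


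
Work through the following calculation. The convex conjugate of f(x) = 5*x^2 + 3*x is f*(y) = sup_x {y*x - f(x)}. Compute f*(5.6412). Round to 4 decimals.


f*(y) = sup_x {y*x - a*x^2 - b*x} = sup_x {(y-b)*x - a*x^2}
FOC: (y - b) - 2a*x = 0 => x* = (y - b)/(2a)
x* = (5.6412 - 3)/(2*5) = 0.2641
f*(5.6412) = (y-b)^2/(4a) = (5.6412 - 3)^2/(4*5)
= 6.9759/20 = 0.3488


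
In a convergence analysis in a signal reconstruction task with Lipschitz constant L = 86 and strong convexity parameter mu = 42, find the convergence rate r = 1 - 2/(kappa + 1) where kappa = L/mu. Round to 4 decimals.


Step 1: Compute the condition number.
kappa = L/mu = 86/42 = 2.0476
Step 2: Compute the convergence rate.
r = 1 - 2/(kappa + 1) = 1 - 2*mu/(L + mu) = (L - mu)/(L + mu) = 44/128 = 0.3438


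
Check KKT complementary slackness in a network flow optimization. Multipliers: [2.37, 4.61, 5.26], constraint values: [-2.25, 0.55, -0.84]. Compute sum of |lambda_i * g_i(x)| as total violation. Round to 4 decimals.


KKT complementary slackness check:
lambda_1 * g_1 = 2.37 * -2.25 = -5.3325
lambda_2 * g_2 = 4.61 * 0.55 = 2.5355
lambda_3 * g_3 = 5.26 * -0.84 = -4.4184
Total violation = 5.3325 + 2.5355 + 4.4184 = 12.2864


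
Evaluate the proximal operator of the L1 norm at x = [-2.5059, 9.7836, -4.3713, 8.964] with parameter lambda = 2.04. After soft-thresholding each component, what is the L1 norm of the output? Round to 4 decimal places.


Soft-thresholding with lambda = 2.04:
prox(-2.5059) = sign(-2.5059)*max(|-2.5059| - 2.04, 0) = -0.4659
prox(9.7836) = sign(9.7836)*max(|9.7836| - 2.04, 0) = 7.7436
prox(-4.3713) = sign(-4.3713)*max(|-4.3713| - 2.04, 0) = -2.3313
prox(8.964) = sign(8.964)*max(|8.964| - 2.04, 0) = 6.924
prox(x) = [-0.4659, 7.7436, -2.3313, 6.924]
||prox(x)||_1 = 0.4659 + 7.7436 + 2.3313 + 6.924 = 17.4648


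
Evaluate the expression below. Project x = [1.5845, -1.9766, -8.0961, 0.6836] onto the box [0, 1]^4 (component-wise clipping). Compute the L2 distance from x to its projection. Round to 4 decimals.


Project each component onto [0, 1].
clip(1.5845) = 1.0, clip(-1.9766) = 0.0, clip(-8.0961) = 0.0, clip(0.6836) = 0.6836
Projection = [1.0, 0.0, 0.0, 0.6836]
Squared diffs: [0.3416, 3.9069, 65.5468, 0.0]
Distance = sqrt(69.7953) = 8.3544


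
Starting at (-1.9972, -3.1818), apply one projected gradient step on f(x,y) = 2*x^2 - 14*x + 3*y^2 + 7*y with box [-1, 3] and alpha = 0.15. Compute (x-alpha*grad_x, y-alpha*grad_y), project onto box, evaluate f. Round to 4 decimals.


Step 1: Compute gradient at (-1.9972, -3.1818).
grad_x = 2*2*-1.9972 - 14 = -21.9888
grad_y = 2*3*-3.1818 + 7 = -12.0908
Step 2: Gradient step.
x_raw = -1.9972 - 0.15*-21.9888 = 1.3011
y_raw = -3.1818 - 0.15*-12.0908 = -1.3682
Step 3: Project onto [-1, 3].
x_proj = clip(1.3011) = 1.3011
y_proj = clip(-1.3682) = -1.0
Step 4: Evaluate f.
f(1.3011, -1.0) = -18.8299


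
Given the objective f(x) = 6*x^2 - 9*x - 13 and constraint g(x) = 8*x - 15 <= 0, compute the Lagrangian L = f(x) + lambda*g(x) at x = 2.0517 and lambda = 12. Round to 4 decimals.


Step 1: Evaluate f(x).
f(2.0517) = 6*2.0517^2 - 9*2.0517 - 13 = -6.2085
Step 2: Evaluate g(x).
g(2.0517) = 8*2.0517 - 15 = 1.4136
Step 3: Compute Lagrangian.
L = -6.2085 + 12*1.4136 = 10.7547


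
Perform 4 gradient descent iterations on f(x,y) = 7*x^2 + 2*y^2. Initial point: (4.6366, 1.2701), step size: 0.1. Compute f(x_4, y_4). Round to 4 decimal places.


Gradient descent on f(x,y) = 7*x^2 + 2*y^2.
Starting point: (4.6366, 1.2701), alpha = 0.1
Step 1: grad_x = 2*7*4.6366 = 64.9124, grad_y = 2*2*1.2701 = 5.0804
  x_1 = 4.6366 - 0.1*64.9124 = -1.8546
  y_1 = 1.2701 - 0.1*5.0804 = 0.7621
Step 2: grad_x = 2*7*-1.8546 = -25.965, grad_y = 2*2*0.7621 = 3.0482
  x_2 = -1.8546 - 0.1*-25.965 = 0.7419
  y_2 = 0.7621 - 0.1*3.0482 = 0.4572
Step 3: grad_x = 2*7*0.7419 = 10.386, grad_y = 2*2*0.4572 = 1.8289
  x_3 = 0.7419 - 0.1*10.386 = -0.2967
  y_3 = 0.4572 - 0.1*1.8289 = 0.2743
Step 4: grad_x = 2*7*-0.2967 = -4.1544, grad_y = 2*2*0.2743 = 1.0974
  x_4 = -0.2967 - 0.1*-4.1544 = 0.1187
  y_4 = 0.2743 - 0.1*1.0974 = 0.1646
f(0.1187, 0.1646) = 7*0.1187^2 + 2*0.1646^2 = 0.1528


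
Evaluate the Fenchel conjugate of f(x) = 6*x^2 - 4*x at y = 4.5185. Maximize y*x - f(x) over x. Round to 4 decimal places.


f*(y) = sup_x {y*x - a*x^2 - b*x} = sup_x {(y-b)*x - a*x^2}
FOC: (y - b) - 2a*x = 0 => x* = (y - b)/(2a)
x* = (4.5185 + 4)/(2*6) = 0.7099
f*(4.5185) = (y-b)^2/(4a) = (4.5185 + 4)^2/(4*6)
= 72.5648/24 = 3.0235


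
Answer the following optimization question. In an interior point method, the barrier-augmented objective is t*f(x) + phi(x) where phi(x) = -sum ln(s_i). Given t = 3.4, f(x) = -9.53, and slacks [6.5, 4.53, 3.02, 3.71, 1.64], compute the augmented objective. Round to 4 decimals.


Step 1: Compute log-barrier.
ln values: [1.8718, 1.5107, 1.1053, 1.311, 0.4947]
phi = -(1.8718 + 1.5107 + 1.1053 + 1.311 + 0.4947) = -6.2935
Step 2: Compute augmented objective.
t*f(x) = 3.4*-9.53 = -32.402
Total = -32.402 - 6.2935 = -38.6955


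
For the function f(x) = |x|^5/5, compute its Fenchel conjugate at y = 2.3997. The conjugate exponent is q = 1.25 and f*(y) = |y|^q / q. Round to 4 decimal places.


The conjugate exponent q satisfies 1/p + 1/q = 1.
p = 5, so q = 5/(5 - 1) = 1.25
|y|^q = 2.3997^1.25 = 2.9867
f*(2.3997) = 2.9867 / 1.25 = 2.3894


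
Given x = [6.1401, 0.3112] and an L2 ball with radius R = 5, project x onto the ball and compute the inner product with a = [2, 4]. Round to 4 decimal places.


Step 1: Compute ||x|| (intermediates to 6 decimals).
||x|| = sqrt(6.1401^2 + 0.3112^2) = 6.147981
Step 2: Project.
Since ||x|| > R, scale = R/||x|| = 5/6.147981 = 0.813275, proj(x) = scale * x
proj(x) = [4.99359, 0.253091]
Step 3: Dot product.
a^T * proj(x) = 2*4.99359 + 4*0.253091 = 10.9995


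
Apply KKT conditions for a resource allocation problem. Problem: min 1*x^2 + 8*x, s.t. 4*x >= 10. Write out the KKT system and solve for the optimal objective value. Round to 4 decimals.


Step 1: Try lambda = 0 (constraint inactive).
x_unc = -8/(2*1) = -4.0
Check: 4*-4.0 = -16.0 < 10 -- violated!
Step 2: Constraint must be active: 4*x = 10
x* = 10/4 = 2.5
lambda = (2*1*2.5 + 8)/4 = 3.25
Step 3: Compute optimal value.
f(x*) = 1*2.5^2 + 8*2.5 = 26.25


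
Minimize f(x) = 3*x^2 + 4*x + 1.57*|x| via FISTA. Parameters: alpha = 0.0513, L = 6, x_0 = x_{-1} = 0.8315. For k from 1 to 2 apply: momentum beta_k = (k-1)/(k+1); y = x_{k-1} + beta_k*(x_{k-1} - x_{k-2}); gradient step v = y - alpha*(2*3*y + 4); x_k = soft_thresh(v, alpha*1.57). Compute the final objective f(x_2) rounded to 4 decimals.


FISTA on f(x) = 3*x^2 + 4*x + 1.57*|x|
L = 6, alpha = 0.0513
Iteration 1: beta = 0.0, y = 0.8315 + 0.0*(0.8315 - 0.8315) = 0.8315
  grad(y) = 8.989, v = y - alpha*grad = 0.3704
  prox(v) = soft_thresh(0.3704, 0.0805) = 0.2898
Iteration 2: beta = 0.3333, y = 0.2898 + 0.3333*(0.2898 - 0.8315) = 0.1093
  grad(y) = 4.6556, v = y - alpha*grad = -0.1296
  prox(v) = soft_thresh(-0.1296, 0.0805) = -0.049
f(x_2) = 3*(-0.049)^2 + 4*(-0.049) + 1.57*|-0.049| = -0.1119


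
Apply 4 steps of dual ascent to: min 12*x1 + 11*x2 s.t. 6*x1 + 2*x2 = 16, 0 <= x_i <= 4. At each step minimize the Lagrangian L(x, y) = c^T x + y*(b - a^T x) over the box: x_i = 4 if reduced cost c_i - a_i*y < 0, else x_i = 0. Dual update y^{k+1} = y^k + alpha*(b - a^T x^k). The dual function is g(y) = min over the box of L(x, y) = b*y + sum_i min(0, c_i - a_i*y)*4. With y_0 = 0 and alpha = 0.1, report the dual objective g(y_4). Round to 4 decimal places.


Dual ascent for LP: min 12*x1 + 11*x2, 6*x1 + 2*x2 = 16, 0 <= x_i <= 4
Step 1: y^k = 0.0, reduced costs: (12.0, 11.0)
  x^k = (0.0, 0.0), subgradient = b - a^T x = 16.0
  y^{k+1} = 0.0 + 0.1*16.0 = 1.6
Step 2: y^k = 1.6, reduced costs: (2.4, 7.8)
  x^k = (0.0, 0.0), subgradient = b - a^T x = 16.0
  y^{k+1} = 1.6 + 0.1*16.0 = 3.2
Step 3: y^k = 3.2, reduced costs: (-7.2, 4.6)
  x^k = (4.0, 0.0), subgradient = b - a^T x = -8.0
  y^{k+1} = 3.2 + 0.1*-8.0 = 2.4
Step 4: y^k = 2.4, reduced costs: (-2.4, 6.2)
  x^k = (4.0, 0.0), subgradient = b - a^T x = -8.0
  y^{k+1} = 2.4 + 0.1*-8.0 = 1.6
Dual objective at y_4 = 1.6: reduced costs (2.4, 7.8), box minimizer x = (0.0, 0.0)
g(y_4) = b*y + (c1 - a1*y)*x1 + (c2 - a2*y)*x2 = 16*1.6 + 2.4*0.0 + 7.8*0.0 = 25.6 + 0.0 + 0.0 = 25.6


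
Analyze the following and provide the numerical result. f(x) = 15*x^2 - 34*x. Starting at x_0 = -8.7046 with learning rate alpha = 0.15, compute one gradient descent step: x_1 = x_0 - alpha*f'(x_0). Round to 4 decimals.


We compute the gradient at x_0 and apply the update.
f'(x) = 30*x - 34
f'(-8.7046) = 30*-8.7046 - 34 = -295.138
x_1 = -8.7046 - 0.15*-295.138 = 35.5661


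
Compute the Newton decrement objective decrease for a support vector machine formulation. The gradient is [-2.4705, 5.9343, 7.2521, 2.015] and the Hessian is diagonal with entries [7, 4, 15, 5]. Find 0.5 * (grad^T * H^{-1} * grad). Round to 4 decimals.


Step 1: H is diagonal, so H^(-1) * g = [-0.3529, 1.4836, 0.4835, 0.403].
Step 2: g^T H^(-1) g = sum_i g_i^2 / H_ii
  = (-2.4705)^2/7 + (5.9343)^2/4 + (7.2521)^2/15 + (2.015)^2/5
  = 0.8719 + 8.804 + 3.5062 + 0.812 = 13.9941
Step 3: Objective decrease = 0.5 * g^T H^(-1) g = 6.9971


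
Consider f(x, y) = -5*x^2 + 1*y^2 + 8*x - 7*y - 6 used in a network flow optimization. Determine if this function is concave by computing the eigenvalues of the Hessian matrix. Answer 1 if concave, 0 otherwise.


The Hessian of f(x,y) = -5*x^2 + 1*y^2 + 8*x - 7*y - 6 is:
H = [[-10, 0], [0, 2]]
Trace = -10 + 2 = -8
Determinant = -10*2 - (0)^2 = -20
Discriminant = (-8)^2 - 4*-20 = 144.0
Eigenvalues: lambda_1 = -10.0, lambda_2 = 2.0
The function is not concave.

0


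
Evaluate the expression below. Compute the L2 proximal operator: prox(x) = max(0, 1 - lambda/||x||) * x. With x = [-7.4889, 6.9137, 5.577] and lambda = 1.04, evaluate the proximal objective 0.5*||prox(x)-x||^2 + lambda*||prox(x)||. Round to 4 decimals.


Step 1: Compute ||x||.
||x|| = 11.6183
Step 2: Compute scaling factor.
scale = max(0, 1 - 1.04/11.6183) = 0.9105
Step 3: prox(x) = [-6.8185, 6.2948, 5.0778]
||prox(x)|| = 10.5783
Step 4: Proximal objective.
0.5*||prox-x||^2 = 0.5408
lambda*||prox|| = 11.0014
Total = 11.5423


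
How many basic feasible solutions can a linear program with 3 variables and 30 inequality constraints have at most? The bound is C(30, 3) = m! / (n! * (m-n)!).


Each vertex corresponds to some choice of n active constraints out of m, so the number of vertices is at most C(m, n) = m! / (n!(m-n)!).
m = 30, n = 3
Numerator: 30 * 29 * 28
Denominator: 3! = 6
C(30, 3) = 4060


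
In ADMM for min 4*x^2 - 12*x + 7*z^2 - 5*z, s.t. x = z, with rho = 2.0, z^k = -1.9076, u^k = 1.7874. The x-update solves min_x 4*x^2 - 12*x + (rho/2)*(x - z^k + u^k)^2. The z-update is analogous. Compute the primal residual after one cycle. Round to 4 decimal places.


ADMM iteration with rho = 2.0, z^k = -1.9076, u^k = 1.7874
Step 1: x-update.
Minimize 4*x^2 - 12*x + (2.0/2)*(x + 1.9076 + 1.7874)^2
FOC: (2*4 + 2.0)*x = 12 + 2.0*(-1.9076 - 1.7874)
x^{k+1} = 0.461
Step 2: z-update.
Minimize 7*z^2 - 5*z + (2.0/2)*(0.461 - z + 1.7874)^2
FOC: (2*7 + 2.0)*z = 5 + 2.0*(0.461 + 1.7874)
z^{k+1} = 0.5936
Step 3: u-update.
u^{k+1} = 1.7874 + 0.461 - 0.5936 = 1.6549
Step 4: Primal residual = |0.461 - 0.5936| = 0.1326


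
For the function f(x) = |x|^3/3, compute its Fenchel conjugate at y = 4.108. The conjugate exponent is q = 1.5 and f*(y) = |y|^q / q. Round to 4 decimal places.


The conjugate exponent q satisfies 1/p + 1/q = 1.
p = 3, so q = 3/(3 - 1) = 1.5
|y|^q = 4.108^1.5 = 8.3262
f*(4.108) = 8.3262 / 1.5 = 5.5508


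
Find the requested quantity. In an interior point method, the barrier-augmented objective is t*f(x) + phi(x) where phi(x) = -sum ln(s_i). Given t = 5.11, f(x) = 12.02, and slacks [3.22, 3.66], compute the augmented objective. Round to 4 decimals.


Step 1: Compute log-barrier.
ln values: [1.1694, 1.2975]
phi = -(1.1694 + 1.2975) = -2.4668
Step 2: Compute augmented objective.
t*f(x) = 5.11*12.02 = 61.4222
Total = 61.4222 - 2.4668 = 58.9554


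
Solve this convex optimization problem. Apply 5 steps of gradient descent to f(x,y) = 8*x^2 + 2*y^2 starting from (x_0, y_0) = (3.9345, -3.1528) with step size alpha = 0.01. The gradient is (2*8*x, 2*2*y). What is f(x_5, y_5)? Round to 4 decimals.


Gradient descent on f(x,y) = 8*x^2 + 2*y^2.
Starting point: (3.9345, -3.1528), alpha = 0.01
Step 1: grad_x = 2*8*3.9345 = 62.952, grad_y = 2*2*-3.1528 = -12.6112
  x_1 = 3.9345 - 0.01*62.952 = 3.305
  y_1 = -3.1528 - 0.01*-12.6112 = -3.0267
Step 2: grad_x = 2*8*3.305 = 52.8797, grad_y = 2*2*-3.0267 = -12.1068
  x_2 = 3.305 - 0.01*52.8797 = 2.7762
  y_2 = -3.0267 - 0.01*-12.1068 = -2.9056
Step 3: grad_x = 2*8*2.7762 = 44.4189, grad_y = 2*2*-2.9056 = -11.6225
  x_3 = 2.7762 - 0.01*44.4189 = 2.332
  y_3 = -2.9056 - 0.01*-11.6225 = -2.7894
Step 4: grad_x = 2*8*2.332 = 37.3119, grad_y = 2*2*-2.7894 = -11.1576
  x_4 = 2.332 - 0.01*37.3119 = 1.9589
  y_4 = -2.7894 - 0.01*-11.1576 = -2.6778
Step 5: grad_x = 2*8*1.9589 = 31.342, grad_y = 2*2*-2.6778 = -10.7113
  x_5 = 1.9589 - 0.01*31.342 = 1.6455
  y_5 = -2.6778 - 0.01*-10.7113 = -2.5707
f(1.6455, -2.5707) = 8*1.6455^2 + 2*(-2.5707)^2 = 34.8772


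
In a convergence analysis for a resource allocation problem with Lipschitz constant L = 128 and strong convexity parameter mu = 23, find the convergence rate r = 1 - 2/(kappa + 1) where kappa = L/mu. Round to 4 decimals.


Step 1: Compute the condition number.
kappa = L/mu = 128/23 = 5.5652
Step 2: Compute the convergence rate.
r = 1 - 2/(kappa + 1) = 1 - 2*mu/(L + mu) = (L - mu)/(L + mu) = 105/151 = 0.6954


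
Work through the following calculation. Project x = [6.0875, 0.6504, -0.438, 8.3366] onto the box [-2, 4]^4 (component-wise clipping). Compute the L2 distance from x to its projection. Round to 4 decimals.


Project each component onto [-2, 4].
clip(6.0875) = 4.0, clip(0.6504) = 0.6504, clip(-0.438) = -0.438, clip(8.3366) = 4.0
Projection = [4.0, 0.6504, -0.438, 4.0]
Squared diffs: [4.3577, 0.0, 0.0, 18.8061]
Distance = sqrt(23.1638) = 4.8129


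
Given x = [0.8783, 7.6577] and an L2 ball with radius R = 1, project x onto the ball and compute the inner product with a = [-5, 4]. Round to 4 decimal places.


Step 1: Compute ||x|| (intermediates to 6 decimals).
||x|| = sqrt(0.8783^2 + 7.6577^2) = 7.707904
Step 2: Project.
Since ||x|| > R, scale = R/||x|| = 1/7.707904 = 0.129737, proj(x) = scale * x
proj(x) = [0.113948, 0.993487]
Step 3: Dot product.
a^T * proj(x) = -5*0.113948 + 4*0.993487 = 3.4042


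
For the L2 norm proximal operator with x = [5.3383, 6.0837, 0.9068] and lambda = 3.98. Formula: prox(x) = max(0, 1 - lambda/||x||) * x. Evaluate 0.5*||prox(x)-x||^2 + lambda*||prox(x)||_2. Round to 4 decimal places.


Step 1: Compute ||x||.
||x|| = 8.1444
Step 2: Compute scaling factor.
scale = max(0, 1 - 3.98/8.1444) = 0.5113
Step 3: prox(x) = [2.7296, 3.1107, 0.4637]
||prox(x)|| = 4.1644
Step 4: Proximal objective.
0.5*||prox-x||^2 = 7.9202
lambda*||prox|| = 16.5743
Total = 24.4945


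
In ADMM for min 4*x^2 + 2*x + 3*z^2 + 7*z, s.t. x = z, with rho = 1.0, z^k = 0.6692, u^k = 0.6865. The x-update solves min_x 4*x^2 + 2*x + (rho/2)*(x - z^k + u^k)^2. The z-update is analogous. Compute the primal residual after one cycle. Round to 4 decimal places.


ADMM iteration with rho = 1.0, z^k = 0.6692, u^k = 0.6865
Step 1: x-update.
Minimize 4*x^2 + 2*x + (1.0/2)*(x - 0.6692 + 0.6865)^2
FOC: (2*4 + 1.0)*x = -2 + 1.0*(0.6692 - 0.6865)
x^{k+1} = -0.2241
Step 2: z-update.
Minimize 3*z^2 + 7*z + (1.0/2)*(-0.2241 - z + 0.6865)^2
FOC: (2*3 + 1.0)*z = -7 + 1.0*(-0.2241 + 0.6865)
z^{k+1} = -0.9339
Step 3: u-update.
u^{k+1} = 0.6865 - 0.2241 + 0.9339 = 1.3963
Step 4: Primal residual = |-0.2241 + 0.9339| = 0.7098


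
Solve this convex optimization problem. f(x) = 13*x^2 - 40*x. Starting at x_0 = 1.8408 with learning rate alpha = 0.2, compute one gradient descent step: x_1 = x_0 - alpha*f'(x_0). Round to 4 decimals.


We compute the gradient at x_0 and apply the update.
f'(x) = 26*x - 40
f'(1.8408) = 26*1.8408 - 40 = 7.8608
x_1 = 1.8408 - 0.2*7.8608 = 0.2686


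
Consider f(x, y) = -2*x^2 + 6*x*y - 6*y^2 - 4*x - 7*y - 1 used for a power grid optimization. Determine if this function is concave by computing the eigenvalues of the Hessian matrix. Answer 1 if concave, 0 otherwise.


The Hessian of f(x,y) = -2*x^2 + 6*x*y - 6*y^2 - 4*x - 7*y - 1 is:
H = [[-4, 6], [6, -12]]
Trace = -4 - 12 = -16
Determinant = -4*-12 - (6)^2 = 12
Discriminant = (-16)^2 - 4*12 = 208.0
Eigenvalues: lambda_1 = -15.2111, lambda_2 = -0.7889
The function is concave.

1


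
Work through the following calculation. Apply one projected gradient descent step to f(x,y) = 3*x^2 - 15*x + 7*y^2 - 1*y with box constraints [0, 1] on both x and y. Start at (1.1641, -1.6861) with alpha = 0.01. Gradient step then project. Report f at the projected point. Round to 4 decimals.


Step 1: Compute gradient at (1.1641, -1.6861).
grad_x = 2*3*1.1641 - 15 = -8.0154
grad_y = 2*7*-1.6861 - 1 = -24.6054
Step 2: Gradient step.
x_raw = 1.1641 - 0.01*-8.0154 = 1.2443
y_raw = -1.6861 - 0.01*-24.6054 = -1.44
Step 3: Project onto [0, 1].
x_proj = clip(1.2443) = 1.0
y_proj = clip(-1.44) = 0.0
Step 4: Evaluate f.
f(1.0, 0.0) = -12.0


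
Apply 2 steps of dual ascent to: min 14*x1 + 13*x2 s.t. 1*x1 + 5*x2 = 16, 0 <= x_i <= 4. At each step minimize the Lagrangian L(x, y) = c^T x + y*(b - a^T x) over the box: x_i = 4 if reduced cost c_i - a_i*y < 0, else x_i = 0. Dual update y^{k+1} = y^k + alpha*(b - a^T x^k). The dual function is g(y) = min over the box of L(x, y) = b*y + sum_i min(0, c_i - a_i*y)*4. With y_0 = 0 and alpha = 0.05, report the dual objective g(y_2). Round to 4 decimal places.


Dual ascent for LP: min 14*x1 + 13*x2, 1*x1 + 5*x2 = 16, 0 <= x_i <= 4
Step 1: y^k = 0.0, reduced costs: (14.0, 13.0)
  x^k = (0.0, 0.0), subgradient = b - a^T x = 16.0
  y^{k+1} = 0.0 + 0.05*16.0 = 0.8
Step 2: y^k = 0.8, reduced costs: (13.2, 9.0)
  x^k = (0.0, 0.0), subgradient = b - a^T x = 16.0
  y^{k+1} = 0.8 + 0.05*16.0 = 1.6
Dual objective at y_2 = 1.6: reduced costs (12.4, 5.0), box minimizer x = (0.0, 0.0)
g(y_2) = b*y + (c1 - a1*y)*x1 + (c2 - a2*y)*x2 = 16*1.6 + 12.4*0.0 + 5.0*0.0 = 25.6 + 0.0 + 0.0 = 25.6


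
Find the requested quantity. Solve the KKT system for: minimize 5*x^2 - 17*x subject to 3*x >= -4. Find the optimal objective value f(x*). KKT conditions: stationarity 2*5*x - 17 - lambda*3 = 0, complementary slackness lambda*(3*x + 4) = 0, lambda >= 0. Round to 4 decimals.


Step 1: Try lambda = 0 (constraint inactive).
Stationarity: 2*5*x - 17 = 0
x* = 17/(2*5) = 1.7
Check constraint: 3*1.7 = 5.1 >= -4 -- satisfied.
Step 2: Compute optimal value.
f(x*) = 5*1.7^2 - 17*1.7 = -14.45


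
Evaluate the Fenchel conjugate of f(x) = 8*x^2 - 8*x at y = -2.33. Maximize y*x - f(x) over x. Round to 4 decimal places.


f*(y) = sup_x {y*x - a*x^2 - b*x} = sup_x {(y-b)*x - a*x^2}
FOC: (y - b) - 2a*x = 0 => x* = (y - b)/(2a)
x* = (-2.33 + 8)/(2*8) = 0.3544
f*(-2.33) = (y-b)^2/(4a) = (-2.33 + 8)^2/(4*8)
= 32.1489/32 = 1.0047


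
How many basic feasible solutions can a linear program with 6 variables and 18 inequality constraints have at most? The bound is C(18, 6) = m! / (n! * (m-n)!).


Each vertex corresponds to some choice of n active constraints out of m, so the number of vertices is at most C(m, n) = m! / (n!(m-n)!).
m = 18, n = 6
Numerator: 18 * 17 * 16 * 15 * 14 * 13
Denominator: 6! = 720
C(18, 6) = 18564


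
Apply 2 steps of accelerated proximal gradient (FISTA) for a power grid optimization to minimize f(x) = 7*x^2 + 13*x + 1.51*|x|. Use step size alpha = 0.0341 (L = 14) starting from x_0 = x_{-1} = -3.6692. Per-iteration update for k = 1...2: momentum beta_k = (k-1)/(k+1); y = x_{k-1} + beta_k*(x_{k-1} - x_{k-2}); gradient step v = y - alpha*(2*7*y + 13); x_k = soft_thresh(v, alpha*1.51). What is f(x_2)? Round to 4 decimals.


FISTA on f(x) = 7*x^2 + 13*x + 1.51*|x|
L = 14, alpha = 0.0341
Iteration 1: beta = 0.0, y = -3.6692 + 0.0*(-3.6692 + 3.6692) = -3.6692
  grad(y) = -38.3688, v = y - alpha*grad = -2.3608
  prox(v) = soft_thresh(-2.3608, 0.0515) = -2.3093
Iteration 2: beta = 0.3333, y = -2.3093 + 0.3333*(-2.3093 + 3.6692) = -1.856
  grad(y) = -12.9846, v = y - alpha*grad = -1.4133
  prox(v) = soft_thresh(-1.4133, 0.0515) = -1.3618
f(x_2) = 7*(-1.3618)^2 + 13*(-1.3618) + 1.51*|-1.3618| = -2.6658


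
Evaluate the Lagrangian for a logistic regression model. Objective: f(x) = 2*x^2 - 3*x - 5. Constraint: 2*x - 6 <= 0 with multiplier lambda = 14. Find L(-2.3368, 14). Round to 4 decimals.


Step 1: Evaluate f(x).
f(-2.3368) = 2*(-2.3368)^2 - 3*(-2.3368) - 5 = 12.9317
Step 2: Evaluate g(x).
g(-2.3368) = 2*-2.3368 - 6 = -10.6736
Step 3: Compute Lagrangian.
L = 12.9317 + 14*-10.6736 = -136.4987


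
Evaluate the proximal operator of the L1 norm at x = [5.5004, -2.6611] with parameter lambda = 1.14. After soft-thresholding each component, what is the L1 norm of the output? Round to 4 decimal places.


Soft-thresholding with lambda = 1.14:
prox(5.5004) = sign(5.5004)*max(|5.5004| - 1.14, 0) = 4.3604
prox(-2.6611) = sign(-2.6611)*max(|-2.6611| - 1.14, 0) = -1.5211
prox(x) = [4.3604, -1.5211]
||prox(x)||_1 = 4.3604 + 1.5211 = 5.8815


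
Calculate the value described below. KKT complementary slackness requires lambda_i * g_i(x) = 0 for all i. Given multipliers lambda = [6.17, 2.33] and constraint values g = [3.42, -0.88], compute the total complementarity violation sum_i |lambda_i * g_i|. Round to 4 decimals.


KKT complementary slackness check:
lambda_1 * g_1 = 6.17 * 3.42 = 21.1014
lambda_2 * g_2 = 2.33 * -0.88 = -2.0504
Total violation = 21.1014 + 2.0504 = 23.1518


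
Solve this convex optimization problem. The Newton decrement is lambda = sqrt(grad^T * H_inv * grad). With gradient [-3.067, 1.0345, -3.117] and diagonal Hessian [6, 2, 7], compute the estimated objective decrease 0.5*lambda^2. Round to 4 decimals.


Step 1: H is diagonal, so H^(-1) * g = [-0.5112, 0.5173, -0.4453].
Step 2: g^T H^(-1) g = sum_i g_i^2 / H_ii
  = (-3.067)^2/6 + (1.0345)^2/2 + (-3.117)^2/7
  = 1.5677 + 0.5351 + 1.388 = 3.4908
Step 3: Objective decrease = 0.5 * g^T H^(-1) g = 1.7454


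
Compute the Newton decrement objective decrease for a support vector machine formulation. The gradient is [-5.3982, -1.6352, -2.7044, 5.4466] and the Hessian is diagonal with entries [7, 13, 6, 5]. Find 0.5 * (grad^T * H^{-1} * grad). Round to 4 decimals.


Step 1: H is diagonal, so H^(-1) * g = [-0.7712, -0.1258, -0.4507, 1.0893].
Step 2: g^T H^(-1) g = sum_i g_i^2 / H_ii
  = (-5.3982)^2/7 + (-1.6352)^2/13 + (-2.7044)^2/6 + (5.4466)^2/5
  = 4.1629 + 0.2057 + 1.219 + 5.9331 = 11.5207
Step 3: Objective decrease = 0.5 * g^T H^(-1) g = 5.7603


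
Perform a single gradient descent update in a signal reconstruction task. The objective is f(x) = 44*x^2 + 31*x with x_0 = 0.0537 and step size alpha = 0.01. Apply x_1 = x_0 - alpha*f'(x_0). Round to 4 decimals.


We compute the gradient at x_0 and apply the update.
f'(x) = 88*x + 31
f'(0.0537) = 88*0.0537 + 31 = 35.7256
x_1 = 0.0537 - 0.01*35.7256 = -0.3036


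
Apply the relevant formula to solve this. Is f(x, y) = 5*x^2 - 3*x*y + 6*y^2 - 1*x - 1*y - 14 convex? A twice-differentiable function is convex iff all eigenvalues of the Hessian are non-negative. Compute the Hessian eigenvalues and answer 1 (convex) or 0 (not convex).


The Hessian of f(x,y) = 5*x^2 - 3*x*y + 6*y^2 - 1*x - 1*y - 14 is:
H = [[10, -3], [-3, 12]]
Trace = 10 + 12 = 22
Determinant = 10*12 - (-3)^2 = 111
Discriminant = (22)^2 - 4*111 = 40.0
Eigenvalues: lambda_1 = 7.8377, lambda_2 = 14.1623
The function is convex.

1


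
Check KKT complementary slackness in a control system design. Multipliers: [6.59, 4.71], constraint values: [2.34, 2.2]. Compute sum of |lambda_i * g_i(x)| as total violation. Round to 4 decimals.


KKT complementary slackness check:
lambda_1 * g_1 = 6.59 * 2.34 = 15.4206
lambda_2 * g_2 = 4.71 * 2.2 = 10.362
Total violation = 15.4206 + 10.362 = 25.7826


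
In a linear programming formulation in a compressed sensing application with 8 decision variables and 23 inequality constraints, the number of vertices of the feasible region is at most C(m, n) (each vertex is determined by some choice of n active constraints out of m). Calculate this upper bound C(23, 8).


Each vertex corresponds to some choice of n active constraints out of m, so the number of vertices is at most C(m, n) = m! / (n!(m-n)!).
m = 23, n = 8
Numerator: 23 * 22 * 21 * 20 * 19 * 18 * 17 * 16
Denominator: 8! = 40320
C(23, 8) = 490314


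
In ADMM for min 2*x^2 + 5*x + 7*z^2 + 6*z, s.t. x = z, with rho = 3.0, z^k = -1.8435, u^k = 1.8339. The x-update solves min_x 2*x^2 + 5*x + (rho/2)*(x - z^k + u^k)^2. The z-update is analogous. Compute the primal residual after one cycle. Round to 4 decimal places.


ADMM iteration with rho = 3.0, z^k = -1.8435, u^k = 1.8339
Step 1: x-update.
Minimize 2*x^2 + 5*x + (3.0/2)*(x + 1.8435 + 1.8339)^2
FOC: (2*2 + 3.0)*x = -5 + 3.0*(-1.8435 - 1.8339)
x^{k+1} = -2.2903
Step 2: z-update.
Minimize 7*z^2 + 6*z + (3.0/2)*(-2.2903 - z + 1.8339)^2
FOC: (2*7 + 3.0)*z = -6 + 3.0*(-2.2903 + 1.8339)
z^{k+1} = -0.4335
Step 3: u-update.
u^{k+1} = 1.8339 - 2.2903 + 0.4335 = -0.0229
Step 4: Primal residual = |-2.2903 + 0.4335| = 1.8568


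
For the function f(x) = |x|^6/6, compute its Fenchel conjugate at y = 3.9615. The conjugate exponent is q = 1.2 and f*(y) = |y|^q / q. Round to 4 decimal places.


The conjugate exponent q satisfies 1/p + 1/q = 1.
p = 6, so q = 6/(6 - 1) = 1.2
|y|^q = 3.9615^1.2 = 5.2171
f*(3.9615) = 5.2171 / 1.2 = 4.3476


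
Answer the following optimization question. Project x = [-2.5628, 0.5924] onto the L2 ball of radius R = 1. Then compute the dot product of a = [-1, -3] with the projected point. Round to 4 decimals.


Step 1: Compute ||x|| (intermediates to 6 decimals).
||x|| = sqrt((-2.5628)^2 + 0.5924^2) = 2.630377
Step 2: Project.
Since ||x|| > R, scale = R/||x|| = 1/2.630377 = 0.380174, proj(x) = scale * x
proj(x) = [-0.97431, 0.225215]
Step 3: Dot product.
a^T * proj(x) = -1*(-0.97431) - 3*0.225215 = 0.2987


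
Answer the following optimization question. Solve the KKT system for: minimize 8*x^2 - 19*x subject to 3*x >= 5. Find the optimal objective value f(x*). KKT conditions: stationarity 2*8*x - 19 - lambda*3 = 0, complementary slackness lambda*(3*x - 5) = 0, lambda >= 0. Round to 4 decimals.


Step 1: Try lambda = 0 (constraint inactive).
x_unc = 19/(2*8) = 1.1875
Check: 3*1.1875 = 3.5625 < 5 -- violated!
Step 2: Constraint must be active: 3*x = 5
x* = 5/3 = 1.6667 (rounded; the exact value 5/3 is used below)
lambda = (2*8*(5/3) - 19)/3 = 2.5556
Step 3: Compute optimal value.
f(x*) = 8*(5/3)^2 - 19*(5/3) = -9.4444


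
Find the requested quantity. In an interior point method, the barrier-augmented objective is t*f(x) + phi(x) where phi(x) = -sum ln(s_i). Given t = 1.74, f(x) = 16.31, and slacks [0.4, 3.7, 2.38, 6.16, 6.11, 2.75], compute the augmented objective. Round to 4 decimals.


Step 1: Compute log-barrier.
ln values: [-0.9163, 1.3083, 0.8671, 1.8181, 1.8099, 1.0116]
phi = -(-0.9163 + 1.3083 + 0.8671 + 1.8181 + 1.8099 + 1.0116) = -5.8987
Step 2: Compute augmented objective.
t*f(x) = 1.74*16.31 = 28.3794
Total = 28.3794 - 5.8987 = 22.4807


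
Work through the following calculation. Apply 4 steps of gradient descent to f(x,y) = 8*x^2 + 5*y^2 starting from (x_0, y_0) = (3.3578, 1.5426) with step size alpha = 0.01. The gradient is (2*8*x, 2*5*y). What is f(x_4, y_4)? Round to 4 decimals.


Gradient descent on f(x,y) = 8*x^2 + 5*y^2.
Starting point: (3.3578, 1.5426), alpha = 0.01
Step 1: grad_x = 2*8*3.3578 = 53.7248, grad_y = 2*5*1.5426 = 15.426
  x_1 = 3.3578 - 0.01*53.7248 = 2.8206
  y_1 = 1.5426 - 0.01*15.426 = 1.3883
Step 2: grad_x = 2*8*2.8206 = 45.1288, grad_y = 2*5*1.3883 = 13.8834
  x_2 = 2.8206 - 0.01*45.1288 = 2.3693
  y_2 = 1.3883 - 0.01*13.8834 = 1.2495
Step 3: grad_x = 2*8*2.3693 = 37.9082, grad_y = 2*5*1.2495 = 12.4951
  x_3 = 2.3693 - 0.01*37.9082 = 1.9902
  y_3 = 1.2495 - 0.01*12.4951 = 1.1246
Step 4: grad_x = 2*8*1.9902 = 31.8429, grad_y = 2*5*1.1246 = 11.2456
  x_4 = 1.9902 - 0.01*31.8429 = 1.6718
  y_4 = 1.1246 - 0.01*11.2456 = 1.0121
f(1.6718, 1.0121) = 8*1.6718^2 + 5*1.0121^2 = 27.4798


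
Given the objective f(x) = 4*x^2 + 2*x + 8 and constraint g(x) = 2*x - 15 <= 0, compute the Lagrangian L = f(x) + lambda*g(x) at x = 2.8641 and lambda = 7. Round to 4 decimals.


Step 1: Evaluate f(x).
f(2.8641) = 4*2.8641^2 + 2*2.8641 + 8 = 46.5405
Step 2: Evaluate g(x).
g(2.8641) = 2*2.8641 - 15 = -9.2718
Step 3: Compute Lagrangian.
L = 46.5405 + 7*-9.2718 = -18.3621


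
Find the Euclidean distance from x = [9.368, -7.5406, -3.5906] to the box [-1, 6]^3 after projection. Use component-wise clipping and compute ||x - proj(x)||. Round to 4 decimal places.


Project each component onto [-1, 6].
clip(9.368) = 6.0, clip(-7.5406) = -1.0, clip(-3.5906) = -1.0
Projection = [6.0, -1.0, -1.0]
Squared diffs: [11.3434, 42.7794, 6.7112]
Distance = sqrt(60.834) = 7.7996


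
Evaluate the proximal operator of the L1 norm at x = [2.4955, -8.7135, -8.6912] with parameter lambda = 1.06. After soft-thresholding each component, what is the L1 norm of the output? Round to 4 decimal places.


Soft-thresholding with lambda = 1.06:
prox(2.4955) = sign(2.4955)*max(|2.4955| - 1.06, 0) = 1.4355
prox(-8.7135) = sign(-8.7135)*max(|-8.7135| - 1.06, 0) = -7.6535
prox(-8.6912) = sign(-8.6912)*max(|-8.6912| - 1.06, 0) = -7.6312
prox(x) = [1.4355, -7.6535, -7.6312]
||prox(x)||_1 = 1.4355 + 7.6535 + 7.6312 = 16.7202


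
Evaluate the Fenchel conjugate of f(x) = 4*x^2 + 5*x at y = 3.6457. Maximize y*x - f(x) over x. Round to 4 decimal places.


f*(y) = sup_x {y*x - a*x^2 - b*x} = sup_x {(y-b)*x - a*x^2}
FOC: (y - b) - 2a*x = 0 => x* = (y - b)/(2a)
x* = (3.6457 - 5)/(2*4) = -0.1693
f*(3.6457) = (y-b)^2/(4a) = (3.6457 - 5)^2/(4*4)
= 1.8341/16 = 0.1146


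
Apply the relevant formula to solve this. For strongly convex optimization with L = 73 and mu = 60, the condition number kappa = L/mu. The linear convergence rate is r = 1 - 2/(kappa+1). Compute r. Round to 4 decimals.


Step 1: Compute the condition number.
kappa = L/mu = 73/60 = 1.2167
Step 2: Compute the convergence rate.
r = 1 - 2/(kappa + 1) = 1 - 2*mu/(L + mu) = (L - mu)/(L + mu) = 13/133 = 0.0977


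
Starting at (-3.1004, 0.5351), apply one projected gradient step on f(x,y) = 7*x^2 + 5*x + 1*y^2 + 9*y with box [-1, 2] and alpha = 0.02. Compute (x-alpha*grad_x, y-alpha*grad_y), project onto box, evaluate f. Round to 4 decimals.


Step 1: Compute gradient at (-3.1004, 0.5351).
grad_x = 2*7*-3.1004 + 5 = -38.4056
grad_y = 2*1*0.5351 + 9 = 10.0702
Step 2: Gradient step.
x_raw = -3.1004 - 0.02*-38.4056 = -2.3323
y_raw = 0.5351 - 0.02*10.0702 = 0.3337
Step 3: Project onto [-1, 2].
x_proj = clip(-2.3323) = -1.0
y_proj = clip(0.3337) = 0.3337
Step 4: Evaluate f.
f(-1.0, 0.3337) = 5.1146


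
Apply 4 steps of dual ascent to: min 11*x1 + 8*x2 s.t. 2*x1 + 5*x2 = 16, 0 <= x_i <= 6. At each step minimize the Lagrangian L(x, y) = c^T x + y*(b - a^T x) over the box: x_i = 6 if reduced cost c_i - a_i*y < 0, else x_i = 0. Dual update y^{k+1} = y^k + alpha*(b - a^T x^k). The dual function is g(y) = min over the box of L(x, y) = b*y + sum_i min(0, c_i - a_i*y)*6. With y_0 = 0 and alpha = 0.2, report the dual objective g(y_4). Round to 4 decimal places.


Dual ascent for LP: min 11*x1 + 8*x2, 2*x1 + 5*x2 = 16, 0 <= x_i <= 6
Step 1: y^k = 0.0, reduced costs: (11.0, 8.0)
  x^k = (0.0, 0.0), subgradient = b - a^T x = 16.0
  y^{k+1} = 0.0 + 0.2*16.0 = 3.2
Step 2: y^k = 3.2, reduced costs: (4.6, -8.0)
  x^k = (0.0, 6.0), subgradient = b - a^T x = -14.0
  y^{k+1} = 3.2 + 0.2*-14.0 = 0.4
Step 3: y^k = 0.4, reduced costs: (10.2, 6.0)
  x^k = (0.0, 0.0), subgradient = b - a^T x = 16.0
  y^{k+1} = 0.4 + 0.2*16.0 = 3.6
Step 4: y^k = 3.6, reduced costs: (3.8, -10.0)
  x^k = (0.0, 6.0), subgradient = b - a^T x = -14.0
  y^{k+1} = 3.6 + 0.2*-14.0 = 0.8
Dual objective at y_4 = 0.8: reduced costs (9.4, 4.0), box minimizer x = (0.0, 0.0)
g(y_4) = b*y + (c1 - a1*y)*x1 + (c2 - a2*y)*x2 = 16*0.8 + 9.4*0.0 + 4.0*0.0 = 12.8 + 0.0 + 0.0 = 12.8


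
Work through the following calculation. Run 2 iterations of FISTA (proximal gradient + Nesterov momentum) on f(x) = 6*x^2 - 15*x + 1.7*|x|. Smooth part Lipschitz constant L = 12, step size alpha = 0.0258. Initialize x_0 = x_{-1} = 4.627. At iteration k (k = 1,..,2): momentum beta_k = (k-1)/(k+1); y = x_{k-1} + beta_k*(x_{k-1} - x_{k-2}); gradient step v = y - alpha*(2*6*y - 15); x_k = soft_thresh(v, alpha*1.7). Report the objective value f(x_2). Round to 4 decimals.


FISTA on f(x) = 6*x^2 - 15*x + 1.7*|x|
L = 12, alpha = 0.0258
Iteration 1: beta = 0.0, y = 4.627 + 0.0*(4.627 - 4.627) = 4.627
  grad(y) = 40.524, v = y - alpha*grad = 3.5815
  prox(v) = soft_thresh(3.5815, 0.0439) = 3.5376
Iteration 2: beta = 0.3333, y = 3.5376 + 0.3333*(3.5376 - 4.627) = 3.1745
  grad(y) = 23.0939, v = y - alpha*grad = 2.5787
  prox(v) = soft_thresh(2.5787, 0.0439) = 2.5348
f(x_2) = 6*2.5348^2 - 15*2.5348 + 1.7*|2.5348| = 4.8386


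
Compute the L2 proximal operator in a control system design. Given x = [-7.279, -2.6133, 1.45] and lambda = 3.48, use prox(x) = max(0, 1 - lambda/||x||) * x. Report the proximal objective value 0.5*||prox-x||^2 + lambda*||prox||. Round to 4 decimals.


Step 1: Compute ||x||.
||x|| = 7.8687
Step 2: Compute scaling factor.
scale = max(0, 1 - 3.48/7.8687) = 0.5577
Step 3: prox(x) = [-4.0598, -1.4575, 0.8087]
||prox(x)|| = 4.3887
Step 4: Proximal objective.
0.5*||prox-x||^2 = 6.0552
lambda*||prox|| = 15.2727
Total = 21.3277


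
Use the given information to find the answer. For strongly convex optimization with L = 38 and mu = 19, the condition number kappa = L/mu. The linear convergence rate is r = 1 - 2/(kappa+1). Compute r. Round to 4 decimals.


Step 1: Compute the condition number.
kappa = L/mu = 38/19 = 2.0
Step 2: Compute the convergence rate.
r = 1 - 2/(kappa + 1) = 1 - 2*mu/(L + mu) = (L - mu)/(L + mu) = 19/57 = 0.3333


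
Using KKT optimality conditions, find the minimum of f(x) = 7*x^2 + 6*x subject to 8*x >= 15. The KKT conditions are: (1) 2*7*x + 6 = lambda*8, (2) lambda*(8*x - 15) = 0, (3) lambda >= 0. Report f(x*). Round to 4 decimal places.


Step 1: Try lambda = 0 (constraint inactive).
x_unc = -6/(2*7) = -0.4286
Check: 8*-0.4286 = -3.4288 < 15 -- violated!
Step 2: Constraint must be active: 8*x = 15
x* = 15/8 = 1.875
lambda = (2*7*1.875 + 6)/8 = 4.0313
Step 3: Compute optimal value.
f(x*) = 7*1.875^2 + 6*1.875 = 35.8594


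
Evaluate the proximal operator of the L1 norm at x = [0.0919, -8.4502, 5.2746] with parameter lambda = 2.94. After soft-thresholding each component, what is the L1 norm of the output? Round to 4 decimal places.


Soft-thresholding with lambda = 2.94:
prox(0.0919) = sign(0.0919)*max(|0.0919| - 2.94, 0) = 0.0
prox(-8.4502) = sign(-8.4502)*max(|-8.4502| - 2.94, 0) = -5.5102
prox(5.2746) = sign(5.2746)*max(|5.2746| - 2.94, 0) = 2.3346
prox(x) = [0.0, -5.5102, 2.3346]
||prox(x)||_1 = 0.0 + 5.5102 + 2.3346 = 7.8448


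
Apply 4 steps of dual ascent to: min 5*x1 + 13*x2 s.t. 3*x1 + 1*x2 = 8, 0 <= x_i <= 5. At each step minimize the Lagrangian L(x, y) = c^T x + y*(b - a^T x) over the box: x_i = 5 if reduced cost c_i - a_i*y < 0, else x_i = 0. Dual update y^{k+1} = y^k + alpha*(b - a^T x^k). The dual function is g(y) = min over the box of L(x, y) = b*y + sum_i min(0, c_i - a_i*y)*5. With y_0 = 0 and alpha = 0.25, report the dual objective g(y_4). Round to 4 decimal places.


Dual ascent for LP: min 5*x1 + 13*x2, 3*x1 + 1*x2 = 8, 0 <= x_i <= 5
Step 1: y^k = 0.0, reduced costs: (5.0, 13.0)
  x^k = (0.0, 0.0), subgradient = b - a^T x = 8.0
  y^{k+1} = 0.0 + 0.25*8.0 = 2.0
Step 2: y^k = 2.0, reduced costs: (-1.0, 11.0)
  x^k = (5.0, 0.0), subgradient = b - a^T x = -7.0
  y^{k+1} = 2.0 + 0.25*-7.0 = 0.25
Step 3: y^k = 0.25, reduced costs: (4.25, 12.75)
  x^k = (0.0, 0.0), subgradient = b - a^T x = 8.0
  y^{k+1} = 0.25 + 0.25*8.0 = 2.25
Step 4: y^k = 2.25, reduced costs: (-1.75, 10.75)
  x^k = (5.0, 0.0), subgradient = b - a^T x = -7.0
  y^{k+1} = 2.25 + 0.25*-7.0 = 0.5
Dual objective at y_4 = 0.5: reduced costs (3.5, 12.5), box minimizer x = (0.0, 0.0)
g(y_4) = b*y + (c1 - a1*y)*x1 + (c2 - a2*y)*x2 = 8*0.5 + 3.5*0.0 + 12.5*0.0 = 4.0 + 0.0 + 0.0 = 4.0


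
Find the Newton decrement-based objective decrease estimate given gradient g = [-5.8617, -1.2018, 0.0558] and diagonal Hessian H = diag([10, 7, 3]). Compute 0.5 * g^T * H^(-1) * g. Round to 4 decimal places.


Step 1: H is diagonal, so H^(-1) * g = [-0.5862, -0.1717, 0.0186].
Step 2: g^T H^(-1) g = sum_i g_i^2 / H_ii
  = (-5.8617)^2/10 + (-1.2018)^2/7 + (0.0558)^2/3
  = 3.436 + 0.2063 + 0.001 = 3.6433
Step 3: Objective decrease = 0.5 * g^T H^(-1) g = 1.8217


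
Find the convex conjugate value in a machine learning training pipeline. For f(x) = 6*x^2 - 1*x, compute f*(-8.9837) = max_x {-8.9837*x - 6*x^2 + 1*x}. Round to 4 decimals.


f*(y) = sup_x {y*x - a*x^2 - b*x} = sup_x {(y-b)*x - a*x^2}
FOC: (y - b) - 2a*x = 0 => x* = (y - b)/(2a)
x* = (-8.9837 + 1)/(2*6) = -0.6653
f*(-8.9837) = (y-b)^2/(4a) = (-8.9837 + 1)^2/(4*6)
= 63.7395/24 = 2.6558
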